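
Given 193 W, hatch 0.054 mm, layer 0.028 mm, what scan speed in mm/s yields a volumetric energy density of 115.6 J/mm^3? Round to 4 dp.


v = 193 / (115.6*0.054*0.028) = 1104.1998 mm/s


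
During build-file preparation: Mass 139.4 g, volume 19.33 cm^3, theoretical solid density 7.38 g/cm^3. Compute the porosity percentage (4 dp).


rho_part = 139.4 / 19.33 = 7.2115882 g/cm^3
Porosity = (1 - 7.2115882/7.38)*100 = 2.282 %


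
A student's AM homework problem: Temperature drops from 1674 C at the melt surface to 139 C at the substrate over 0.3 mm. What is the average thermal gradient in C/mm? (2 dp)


G = (1674-139)/0.3 = 5116.67 C/mm


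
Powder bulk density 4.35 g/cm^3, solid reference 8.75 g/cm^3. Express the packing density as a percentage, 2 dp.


Packing = (4.35/8.75)*100 = 49.71 %


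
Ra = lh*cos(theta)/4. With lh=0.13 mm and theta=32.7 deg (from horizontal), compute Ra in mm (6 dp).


Ra = 0.13 * cos(32.7) / 4 = 0.027349 mm


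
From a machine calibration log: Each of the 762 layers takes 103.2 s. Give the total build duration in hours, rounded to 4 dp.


t = 762 * 103.2 / 3600 = 21.844 hrs


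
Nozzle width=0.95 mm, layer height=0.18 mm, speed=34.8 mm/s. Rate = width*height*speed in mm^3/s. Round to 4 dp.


Rate = 0.95 * 0.18 * 34.8 = 5.9508 mm^3/s


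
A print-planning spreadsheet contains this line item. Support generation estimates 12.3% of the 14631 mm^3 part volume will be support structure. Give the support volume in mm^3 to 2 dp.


V_support = 14631 * 0.123 = 1799.61 mm^3


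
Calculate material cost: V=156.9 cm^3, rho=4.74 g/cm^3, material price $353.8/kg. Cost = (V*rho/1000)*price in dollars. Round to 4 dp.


Mass = 156.9*4.74/1000 = 0.743706 kg
Cost = 0.743706 * 353.8 = 263.1232 $


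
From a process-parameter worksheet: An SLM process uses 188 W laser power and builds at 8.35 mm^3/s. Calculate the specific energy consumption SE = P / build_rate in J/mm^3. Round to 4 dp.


SE = 188 / 8.35 = 22.515 J/mm^3


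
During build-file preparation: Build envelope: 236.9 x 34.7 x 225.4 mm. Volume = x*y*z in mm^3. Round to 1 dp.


V = 236.9 * 34.7 * 225.4 = 1852884.9 mm^3


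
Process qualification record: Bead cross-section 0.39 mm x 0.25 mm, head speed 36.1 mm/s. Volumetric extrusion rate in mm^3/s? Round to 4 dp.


Rate = 0.39 * 0.25 * 36.1 = 3.5198 mm^3/s


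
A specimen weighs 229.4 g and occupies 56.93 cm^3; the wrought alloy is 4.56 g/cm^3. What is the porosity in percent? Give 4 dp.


rho_part = 229.4 / 56.93 = 4.02950992 g/cm^3
Porosity = (1 - 4.02950992/4.56)*100 = 11.6336 %


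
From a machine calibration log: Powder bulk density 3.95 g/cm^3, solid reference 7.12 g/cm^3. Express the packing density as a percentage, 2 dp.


Packing = (3.95/7.12)*100 = 55.48 %


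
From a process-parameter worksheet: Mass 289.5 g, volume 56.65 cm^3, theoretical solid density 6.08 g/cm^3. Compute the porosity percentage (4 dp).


rho_part = 289.5 / 56.65 = 5.11032657 g/cm^3
Porosity = (1 - 5.11032657/6.08)*100 = 15.9486 %


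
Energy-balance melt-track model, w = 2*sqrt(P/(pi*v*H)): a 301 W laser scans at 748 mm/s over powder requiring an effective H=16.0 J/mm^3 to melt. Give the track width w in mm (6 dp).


w = 2*sqrt(301/(pi*748*16.0)) = 0.178948 mm


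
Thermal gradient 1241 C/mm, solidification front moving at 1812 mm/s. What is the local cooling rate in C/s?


CR = 1241 * 1812 = 2248692 C/s


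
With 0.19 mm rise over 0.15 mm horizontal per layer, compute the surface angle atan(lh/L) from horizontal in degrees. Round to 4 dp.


angle = atan(0.19/0.15) = 51.7098 degrees


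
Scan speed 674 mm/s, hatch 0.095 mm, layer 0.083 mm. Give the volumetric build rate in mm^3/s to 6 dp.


Rate = 674 * 0.095 * 0.083 = 5.31449 mm^3/s


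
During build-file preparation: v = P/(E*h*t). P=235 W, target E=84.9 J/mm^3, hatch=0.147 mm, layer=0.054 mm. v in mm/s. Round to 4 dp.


v = 235 / (84.9*0.147*0.054) = 348.6977 mm/s


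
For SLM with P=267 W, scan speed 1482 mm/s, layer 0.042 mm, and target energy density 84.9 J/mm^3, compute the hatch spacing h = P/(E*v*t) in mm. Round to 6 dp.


h = 267 / (84.9*1482*0.042) = 0.050525 mm


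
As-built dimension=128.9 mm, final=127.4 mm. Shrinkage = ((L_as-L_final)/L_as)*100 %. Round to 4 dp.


Shrinkage = ((128.9-127.4)/128.9)*100 = 1.1637 %


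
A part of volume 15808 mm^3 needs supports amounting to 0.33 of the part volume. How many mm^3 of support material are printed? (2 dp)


V_support = 15808 * 0.33 = 5216.64 mm^3


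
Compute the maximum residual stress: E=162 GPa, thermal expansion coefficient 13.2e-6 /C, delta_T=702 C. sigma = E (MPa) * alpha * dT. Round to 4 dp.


sigma = 162*1000 * 13.2e-6 * 702 = 1501.1568 MPa


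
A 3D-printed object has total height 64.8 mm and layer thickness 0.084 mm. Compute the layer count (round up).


Layers = ceil(64.8/0.084) = 772


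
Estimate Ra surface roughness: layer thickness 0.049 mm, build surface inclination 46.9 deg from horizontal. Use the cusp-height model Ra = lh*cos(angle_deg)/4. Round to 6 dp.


Ra = 0.049 * cos(46.9) / 4 = 0.00837 mm


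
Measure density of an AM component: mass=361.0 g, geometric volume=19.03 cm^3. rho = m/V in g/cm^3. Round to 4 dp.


rho = 361.0 / 19.03 = 18.97 g/cm^3


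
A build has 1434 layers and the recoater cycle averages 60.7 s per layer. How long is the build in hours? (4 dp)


t = 1434 * 60.7 / 3600 = 24.1788 hrs


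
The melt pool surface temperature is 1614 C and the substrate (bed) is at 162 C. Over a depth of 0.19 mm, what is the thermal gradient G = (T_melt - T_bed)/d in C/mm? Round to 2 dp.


G = (1614-162)/0.19 = 7642.11 C/mm


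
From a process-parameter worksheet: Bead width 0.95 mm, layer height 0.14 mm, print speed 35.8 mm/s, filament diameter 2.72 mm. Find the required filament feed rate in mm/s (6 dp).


Q = 0.95 * 0.14 * 35.8 = 4.7614 mm^3/s
A_fil = pi*(2.72/2)^2 = 5.81068977 mm^2
v_feed = 4.7614 / 5.81068977 = 0.819421 mm/s


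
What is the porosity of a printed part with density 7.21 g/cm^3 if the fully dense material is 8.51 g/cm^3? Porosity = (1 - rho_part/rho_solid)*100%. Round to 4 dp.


Porosity = (1-7.21/8.51)*100 = 15.2761 %


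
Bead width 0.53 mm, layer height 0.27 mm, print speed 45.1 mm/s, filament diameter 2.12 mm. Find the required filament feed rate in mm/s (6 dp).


Q = 0.53 * 0.27 * 45.1 = 6.45381 mm^3/s
A_fil = pi*(2.12/2)^2 = 3.52989351 mm^2
v_feed = 6.45381 / 3.52989351 = 1.82833 mm/s


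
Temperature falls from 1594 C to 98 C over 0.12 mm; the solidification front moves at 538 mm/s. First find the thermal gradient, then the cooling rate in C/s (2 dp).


G = (1594-98)/0.12 = 12466.66666667 C/mm
CR = 12466.66666667 * 538 = 6707066.67 C/s


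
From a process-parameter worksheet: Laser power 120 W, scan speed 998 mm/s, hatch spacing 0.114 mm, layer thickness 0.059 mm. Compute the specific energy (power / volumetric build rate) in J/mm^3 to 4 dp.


Build rate = 998 * 0.114 * 0.059 = 6.712548 mm^3/s
SE = 120 / 6.712548 = 17.877 J/mm^3


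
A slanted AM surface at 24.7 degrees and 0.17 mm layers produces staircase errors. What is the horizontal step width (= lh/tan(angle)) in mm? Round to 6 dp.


step = 0.17 / tan(24.7) = 0.369607 mm


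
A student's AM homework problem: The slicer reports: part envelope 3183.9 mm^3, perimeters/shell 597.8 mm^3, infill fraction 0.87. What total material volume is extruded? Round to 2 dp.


V_infill = (3183.9 - 597.8) * 0.87 = 2249.91
V_total = 597.8 + 2249.91 = 2847.71 mm^3


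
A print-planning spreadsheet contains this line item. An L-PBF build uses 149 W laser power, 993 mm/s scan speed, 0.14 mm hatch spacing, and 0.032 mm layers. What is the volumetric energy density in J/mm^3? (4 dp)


E = 149 / (993*0.14*0.032) = 33.4934 J/mm^3


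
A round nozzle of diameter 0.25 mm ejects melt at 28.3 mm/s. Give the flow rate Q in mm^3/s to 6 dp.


A = pi*(0.25/2)^2 = 0.04908739 mm^2
Q = 0.04908739 * 28.3 = 1.389173 mm^3/s


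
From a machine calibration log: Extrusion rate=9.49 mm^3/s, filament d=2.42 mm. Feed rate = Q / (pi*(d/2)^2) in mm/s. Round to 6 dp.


A = pi*(2.42/2)^2 = 4.599606
v = 9.49 / 4.599606 = 2.06322 mm/s


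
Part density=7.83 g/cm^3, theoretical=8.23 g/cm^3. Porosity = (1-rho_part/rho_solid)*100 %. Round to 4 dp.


Porosity = (1-7.83/8.23)*100 = 4.8603 %


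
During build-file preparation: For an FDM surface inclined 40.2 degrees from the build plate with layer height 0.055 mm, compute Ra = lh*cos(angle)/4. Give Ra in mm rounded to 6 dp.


Ra = 0.055 * cos(40.2) / 4 = 0.010502 mm


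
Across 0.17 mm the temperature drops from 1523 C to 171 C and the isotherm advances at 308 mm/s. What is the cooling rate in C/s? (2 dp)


G = (1523-171)/0.17 = 7952.94117647 C/mm
CR = 7952.94117647 * 308 = 2449505.88 C/s


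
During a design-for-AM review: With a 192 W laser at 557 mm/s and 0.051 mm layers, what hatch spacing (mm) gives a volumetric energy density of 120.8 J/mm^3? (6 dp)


h = 192 / (120.8*557*0.051) = 0.055951 mm


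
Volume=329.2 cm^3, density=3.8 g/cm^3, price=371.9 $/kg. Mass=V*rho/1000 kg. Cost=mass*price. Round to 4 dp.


Mass = 329.2*3.8/1000 = 1.25096 kg
Cost = 1.25096 * 371.9 = 465.232 $


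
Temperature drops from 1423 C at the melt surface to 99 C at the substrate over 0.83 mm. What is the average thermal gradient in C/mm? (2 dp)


G = (1423-99)/0.83 = 1595.18 C/mm


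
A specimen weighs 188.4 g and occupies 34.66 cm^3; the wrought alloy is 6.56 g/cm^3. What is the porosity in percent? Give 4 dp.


rho_part = 188.4 / 34.66 = 5.4356607 g/cm^3
Porosity = (1 - 5.4356607/6.56)*100 = 17.1393 %


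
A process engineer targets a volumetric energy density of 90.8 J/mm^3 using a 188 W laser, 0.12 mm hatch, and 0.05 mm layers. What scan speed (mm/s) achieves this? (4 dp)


v = 188 / (90.8*0.12*0.05) = 345.0808 mm/s


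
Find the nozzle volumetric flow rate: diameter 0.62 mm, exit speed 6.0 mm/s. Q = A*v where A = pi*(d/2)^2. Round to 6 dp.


A = pi*(0.62/2)^2 = 0.30190705 mm^2
Q = 0.30190705 * 6.0 = 1.811442 mm^3/s


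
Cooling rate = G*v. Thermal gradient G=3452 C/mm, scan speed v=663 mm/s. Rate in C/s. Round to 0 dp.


CR = 3452 * 663 = 2288676 C/s


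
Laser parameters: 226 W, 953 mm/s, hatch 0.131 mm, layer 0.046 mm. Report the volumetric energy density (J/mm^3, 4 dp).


E = 226 / (953*0.131*0.046) = 39.3538 J/mm^3


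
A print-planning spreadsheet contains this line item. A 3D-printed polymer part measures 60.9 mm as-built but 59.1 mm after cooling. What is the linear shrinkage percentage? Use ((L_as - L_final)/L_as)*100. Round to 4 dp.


Shrinkage = ((60.9-59.1)/60.9)*100 = 2.9557 %


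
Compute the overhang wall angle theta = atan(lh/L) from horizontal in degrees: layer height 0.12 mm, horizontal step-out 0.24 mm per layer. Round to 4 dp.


angle = atan(0.12/0.24) = 26.5651 degrees


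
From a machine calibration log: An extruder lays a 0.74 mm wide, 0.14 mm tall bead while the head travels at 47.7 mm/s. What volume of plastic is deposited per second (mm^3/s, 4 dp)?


Rate = 0.74 * 0.14 * 47.7 = 4.9417 mm^3/s


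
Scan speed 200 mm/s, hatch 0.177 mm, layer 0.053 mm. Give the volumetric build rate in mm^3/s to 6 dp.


Rate = 200 * 0.177 * 0.053 = 1.8762 mm^3/s


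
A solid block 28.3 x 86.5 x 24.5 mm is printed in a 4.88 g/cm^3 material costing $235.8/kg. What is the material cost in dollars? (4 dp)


V = 28.3 * 86.5 * 24.5 = 59974.775 mm^3 = 59.974775 cm^3
Mass = 59.974775 * 4.88 / 1000 = 0.2926769 kg
Cost = 0.2926769 * 235.8 = 69.0132 $


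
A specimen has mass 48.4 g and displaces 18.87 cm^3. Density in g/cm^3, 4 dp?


rho = 48.4 / 18.87 = 2.5649 g/cm^3


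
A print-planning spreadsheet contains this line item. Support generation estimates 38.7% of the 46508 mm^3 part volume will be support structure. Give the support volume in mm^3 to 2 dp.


V_support = 46508 * 0.387 = 17998.6 mm^3


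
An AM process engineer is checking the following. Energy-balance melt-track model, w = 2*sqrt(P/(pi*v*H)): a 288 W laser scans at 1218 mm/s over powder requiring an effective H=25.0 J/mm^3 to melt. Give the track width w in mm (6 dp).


w = 2*sqrt(288/(pi*1218*25.0)) = 0.109738 mm


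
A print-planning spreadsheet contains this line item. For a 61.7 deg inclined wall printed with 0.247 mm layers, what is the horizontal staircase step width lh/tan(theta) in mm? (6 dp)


step = 0.247 / tan(61.7) = 0.132996 mm


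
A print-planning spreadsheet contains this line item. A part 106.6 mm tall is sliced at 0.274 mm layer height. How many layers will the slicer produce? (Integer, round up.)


Layers = ceil(106.6/0.274) = 390


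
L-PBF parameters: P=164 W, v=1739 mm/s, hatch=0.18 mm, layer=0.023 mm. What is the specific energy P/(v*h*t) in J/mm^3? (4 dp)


Build rate = 1739 * 0.18 * 0.023 = 7.19946 mm^3/s
SE = 164 / 7.19946 = 22.7795 J/mm^3


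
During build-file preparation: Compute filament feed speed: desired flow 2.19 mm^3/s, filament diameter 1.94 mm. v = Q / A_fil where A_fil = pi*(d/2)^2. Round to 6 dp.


A = pi*(1.94/2)^2 = 2.955925
v = 2.19 / 2.955925 = 0.740885 mm/s


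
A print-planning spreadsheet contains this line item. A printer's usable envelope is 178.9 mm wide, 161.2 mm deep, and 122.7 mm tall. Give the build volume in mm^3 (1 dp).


V = 178.9 * 161.2 * 122.7 = 3538506.0 mm^3


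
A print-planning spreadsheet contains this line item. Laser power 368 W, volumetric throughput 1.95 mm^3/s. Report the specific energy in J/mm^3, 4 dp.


SE = 368 / 1.95 = 188.7179 J/mm^3


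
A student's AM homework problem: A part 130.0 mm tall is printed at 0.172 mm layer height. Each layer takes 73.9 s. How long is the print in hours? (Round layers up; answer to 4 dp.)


Layers = ceil(130.0/0.172) = 756
t = 756 * 73.9 / 3600 = 15.519 hrs


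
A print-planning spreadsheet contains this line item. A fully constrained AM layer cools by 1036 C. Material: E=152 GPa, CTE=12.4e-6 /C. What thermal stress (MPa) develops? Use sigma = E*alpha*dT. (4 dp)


sigma = 152*1000 * 12.4e-6 * 1036 = 1952.6528 MPa


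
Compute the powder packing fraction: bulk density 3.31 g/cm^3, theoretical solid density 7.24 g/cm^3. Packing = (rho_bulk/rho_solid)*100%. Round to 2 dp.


Packing = (3.31/7.24)*100 = 45.72 %


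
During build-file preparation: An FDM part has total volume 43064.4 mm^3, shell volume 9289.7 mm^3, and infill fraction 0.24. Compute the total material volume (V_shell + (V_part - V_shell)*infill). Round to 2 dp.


V_infill = (43064.4 - 9289.7) * 0.24 = 8105.93
V_total = 9289.7 + 8105.93 = 17395.63 mm^3


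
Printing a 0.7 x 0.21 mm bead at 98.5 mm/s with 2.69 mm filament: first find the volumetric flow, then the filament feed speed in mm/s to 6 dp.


Q = 0.7 * 0.21 * 98.5 = 14.4795 mm^3/s
A_fil = pi*(2.69/2)^2 = 5.68321965 mm^2
v_feed = 14.4795 / 5.68321965 = 2.547764 mm/s


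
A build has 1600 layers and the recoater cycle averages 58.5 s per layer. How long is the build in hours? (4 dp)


t = 1600 * 58.5 / 3600 = 26.0 hrs


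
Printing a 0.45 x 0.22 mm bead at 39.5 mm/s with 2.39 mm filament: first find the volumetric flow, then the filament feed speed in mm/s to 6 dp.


Q = 0.45 * 0.22 * 39.5 = 3.9105 mm^3/s
A_fil = pi*(2.39/2)^2 = 4.48627285 mm^2
v_feed = 3.9105 / 4.48627285 = 0.871659 mm/s


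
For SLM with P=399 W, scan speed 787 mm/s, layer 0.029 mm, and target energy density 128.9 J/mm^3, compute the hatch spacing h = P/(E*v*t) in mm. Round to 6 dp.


h = 399 / (128.9*787*0.029) = 0.135627 mm


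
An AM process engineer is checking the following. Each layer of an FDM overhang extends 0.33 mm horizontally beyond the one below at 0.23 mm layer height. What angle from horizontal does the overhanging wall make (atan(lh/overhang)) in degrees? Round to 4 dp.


angle = atan(0.23/0.33) = 34.8753 degrees


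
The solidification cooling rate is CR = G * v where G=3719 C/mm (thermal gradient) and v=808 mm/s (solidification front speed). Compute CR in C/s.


CR = 3719 * 808 = 3004952 C/s


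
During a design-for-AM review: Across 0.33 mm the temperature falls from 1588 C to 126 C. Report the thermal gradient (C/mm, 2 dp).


G = (1588-126)/0.33 = 4430.3 C/mm


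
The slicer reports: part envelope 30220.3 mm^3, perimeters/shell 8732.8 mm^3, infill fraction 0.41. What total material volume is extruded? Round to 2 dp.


V_infill = (30220.3 - 8732.8) * 0.41 = 8809.88
V_total = 8732.8 + 8809.88 = 17542.68 mm^3


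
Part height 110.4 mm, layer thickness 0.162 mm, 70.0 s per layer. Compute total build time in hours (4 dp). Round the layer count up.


Layers = ceil(110.4/0.162) = 682
t = 682 * 70.0 / 3600 = 13.2611 hrs


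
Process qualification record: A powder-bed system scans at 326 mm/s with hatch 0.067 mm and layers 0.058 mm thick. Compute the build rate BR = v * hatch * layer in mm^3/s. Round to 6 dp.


Rate = 326 * 0.067 * 0.058 = 1.266836 mm^3/s


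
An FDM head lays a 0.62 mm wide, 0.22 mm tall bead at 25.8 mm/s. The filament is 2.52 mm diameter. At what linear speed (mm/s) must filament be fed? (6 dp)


Q = 0.62 * 0.22 * 25.8 = 3.51912 mm^3/s
A_fil = pi*(2.52/2)^2 = 4.9875925 mm^2
v_feed = 3.51912 / 4.9875925 = 0.705575 mm/s


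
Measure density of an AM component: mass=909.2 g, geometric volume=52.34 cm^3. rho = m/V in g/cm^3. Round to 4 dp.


rho = 909.2 / 52.34 = 17.371 g/cm^3


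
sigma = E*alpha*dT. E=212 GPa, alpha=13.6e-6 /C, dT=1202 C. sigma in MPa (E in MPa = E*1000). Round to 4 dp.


sigma = 212*1000 * 13.6e-6 * 1202 = 3465.6064 MPa


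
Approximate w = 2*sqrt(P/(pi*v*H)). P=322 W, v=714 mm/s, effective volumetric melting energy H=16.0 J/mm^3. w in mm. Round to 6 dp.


w = 2*sqrt(322/(pi*714*16.0)) = 0.189441 mm


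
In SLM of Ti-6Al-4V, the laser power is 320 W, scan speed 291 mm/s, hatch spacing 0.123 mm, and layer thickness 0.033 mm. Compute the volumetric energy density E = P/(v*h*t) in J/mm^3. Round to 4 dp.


E = 320 / (291*0.123*0.033) = 270.918 J/mm^3


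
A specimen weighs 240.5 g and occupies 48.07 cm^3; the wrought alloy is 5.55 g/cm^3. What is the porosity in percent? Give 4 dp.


rho_part = 240.5 / 48.07 = 5.00312045 g/cm^3
Porosity = (1 - 5.00312045/5.55)*100 = 9.8537 %


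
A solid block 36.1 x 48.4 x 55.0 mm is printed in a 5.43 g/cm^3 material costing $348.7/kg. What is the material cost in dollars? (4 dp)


V = 36.1 * 48.4 * 55.0 = 96098.2 mm^3 = 96.0982 cm^3
Mass = 96.0982 * 5.43 / 1000 = 0.52181323 kg
Cost = 0.52181323 * 348.7 = 181.9563 $


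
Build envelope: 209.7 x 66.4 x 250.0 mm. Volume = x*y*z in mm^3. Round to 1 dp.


V = 209.7 * 66.4 * 250.0 = 3481020.0 mm^3


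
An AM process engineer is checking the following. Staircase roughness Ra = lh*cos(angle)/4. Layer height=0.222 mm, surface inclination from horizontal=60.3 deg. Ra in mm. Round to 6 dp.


Ra = 0.222 * cos(60.3) / 4 = 0.027498 mm


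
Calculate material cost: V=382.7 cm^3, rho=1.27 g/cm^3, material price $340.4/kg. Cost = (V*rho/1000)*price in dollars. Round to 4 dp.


Mass = 382.7*1.27/1000 = 0.486029 kg
Cost = 0.486029 * 340.4 = 165.4443 $


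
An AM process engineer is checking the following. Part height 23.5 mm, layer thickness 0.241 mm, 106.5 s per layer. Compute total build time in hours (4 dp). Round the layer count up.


Layers = ceil(23.5/0.241) = 98
t = 98 * 106.5 / 3600 = 2.8992 hrs


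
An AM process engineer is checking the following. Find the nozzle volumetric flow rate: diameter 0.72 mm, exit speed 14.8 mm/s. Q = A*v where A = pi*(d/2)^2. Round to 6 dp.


A = pi*(0.72/2)^2 = 0.40715041 mm^2
Q = 0.40715041 * 14.8 = 6.025826 mm^3/s


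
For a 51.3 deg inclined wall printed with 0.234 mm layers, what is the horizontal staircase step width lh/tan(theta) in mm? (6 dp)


step = 0.234 / tan(51.3) = 0.187469 mm


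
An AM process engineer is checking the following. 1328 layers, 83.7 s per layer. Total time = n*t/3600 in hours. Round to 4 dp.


t = 1328 * 83.7 / 3600 = 30.876 hrs


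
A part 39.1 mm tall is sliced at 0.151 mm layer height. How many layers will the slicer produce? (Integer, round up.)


Layers = ceil(39.1/0.151) = 259


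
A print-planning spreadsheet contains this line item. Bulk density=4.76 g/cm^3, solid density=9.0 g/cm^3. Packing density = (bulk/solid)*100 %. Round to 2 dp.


Packing = (4.76/9.0)*100 = 52.89 %


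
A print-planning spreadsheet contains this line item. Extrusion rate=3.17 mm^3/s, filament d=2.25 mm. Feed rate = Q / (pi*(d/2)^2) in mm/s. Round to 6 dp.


A = pi*(2.25/2)^2 = 3.976078
v = 3.17 / 3.976078 = 0.797268 mm/s


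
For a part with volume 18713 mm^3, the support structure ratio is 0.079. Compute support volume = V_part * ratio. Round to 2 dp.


V_support = 18713 * 0.079 = 1478.33 mm^3


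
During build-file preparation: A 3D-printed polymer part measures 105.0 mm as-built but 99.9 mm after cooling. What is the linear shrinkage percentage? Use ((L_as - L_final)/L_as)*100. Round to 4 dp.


Shrinkage = ((105.0-99.9)/105.0)*100 = 4.8571 %


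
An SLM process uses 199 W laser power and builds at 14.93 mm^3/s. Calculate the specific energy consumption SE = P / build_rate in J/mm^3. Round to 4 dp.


SE = 199 / 14.93 = 13.3289 J/mm^3


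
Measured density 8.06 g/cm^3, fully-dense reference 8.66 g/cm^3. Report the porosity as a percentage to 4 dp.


Porosity = (1-8.06/8.66)*100 = 6.9284 %


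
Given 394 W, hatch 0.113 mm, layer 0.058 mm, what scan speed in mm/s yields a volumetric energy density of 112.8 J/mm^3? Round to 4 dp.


v = 394 / (112.8*0.113*0.058) = 532.9429 mm/s


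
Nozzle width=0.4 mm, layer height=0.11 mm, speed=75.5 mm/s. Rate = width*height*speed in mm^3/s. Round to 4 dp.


Rate = 0.4 * 0.11 * 75.5 = 3.322 mm^3/s


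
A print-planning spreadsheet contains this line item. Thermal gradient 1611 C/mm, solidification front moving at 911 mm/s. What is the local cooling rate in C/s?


CR = 1611 * 911 = 1467621 C/s


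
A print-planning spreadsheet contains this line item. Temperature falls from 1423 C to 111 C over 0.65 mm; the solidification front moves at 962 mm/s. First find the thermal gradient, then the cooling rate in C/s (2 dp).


G = (1423-111)/0.65 = 2018.46153846 C/mm
CR = 2018.46153846 * 962 = 1941760.0 C/s


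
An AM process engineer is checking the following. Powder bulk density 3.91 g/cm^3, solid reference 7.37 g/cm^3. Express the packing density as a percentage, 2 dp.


Packing = (3.91/7.37)*100 = 53.05 %


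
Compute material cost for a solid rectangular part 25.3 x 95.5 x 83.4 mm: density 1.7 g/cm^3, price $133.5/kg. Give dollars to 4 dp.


V = 25.3 * 95.5 * 83.4 = 201506.91 mm^3 = 201.50691 cm^3
Mass = 201.50691 * 1.7 / 1000 = 0.34256175 kg
Cost = 0.34256175 * 133.5 = 45.732 $


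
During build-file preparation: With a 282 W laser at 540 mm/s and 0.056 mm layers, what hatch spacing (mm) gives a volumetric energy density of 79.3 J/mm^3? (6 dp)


h = 282 / (79.3*540*0.056) = 0.117596 mm


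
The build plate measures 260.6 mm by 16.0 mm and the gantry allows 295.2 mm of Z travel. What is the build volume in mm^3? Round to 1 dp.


V = 260.6 * 16.0 * 295.2 = 1230865.9 mm^3


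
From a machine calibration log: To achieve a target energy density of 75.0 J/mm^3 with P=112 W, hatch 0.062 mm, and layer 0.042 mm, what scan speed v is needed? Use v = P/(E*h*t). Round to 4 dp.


v = 112 / (75.0*0.062*0.042) = 573.4767 mm/s


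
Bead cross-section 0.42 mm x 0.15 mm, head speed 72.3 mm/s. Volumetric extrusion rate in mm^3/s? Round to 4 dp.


Rate = 0.42 * 0.15 * 72.3 = 4.5549 mm^3/s


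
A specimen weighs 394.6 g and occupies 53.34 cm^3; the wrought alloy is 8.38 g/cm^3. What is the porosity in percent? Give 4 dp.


rho_part = 394.6 / 53.34 = 7.39782527 g/cm^3
Porosity = (1 - 7.39782527/8.38)*100 = 11.7205 %


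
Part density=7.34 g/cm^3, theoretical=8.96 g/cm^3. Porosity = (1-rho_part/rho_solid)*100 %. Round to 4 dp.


Porosity = (1-7.34/8.96)*100 = 18.0804 %


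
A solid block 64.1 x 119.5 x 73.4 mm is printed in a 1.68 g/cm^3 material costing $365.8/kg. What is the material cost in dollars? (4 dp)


V = 64.1 * 119.5 * 73.4 = 562240.33 mm^3 = 562.24033 cm^3
Mass = 562.24033 * 1.68 / 1000 = 0.94456375 kg
Cost = 0.94456375 * 365.8 = 345.5214 $


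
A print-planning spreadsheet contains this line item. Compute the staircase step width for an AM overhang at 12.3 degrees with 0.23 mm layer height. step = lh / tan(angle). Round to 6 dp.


step = 0.23 / tan(12.3) = 1.054875 mm


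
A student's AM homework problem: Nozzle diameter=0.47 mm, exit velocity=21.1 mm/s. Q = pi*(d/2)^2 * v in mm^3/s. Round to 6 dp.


A = pi*(0.47/2)^2 = 0.17349445 mm^2
Q = 0.17349445 * 21.1 = 3.660733 mm^3/s


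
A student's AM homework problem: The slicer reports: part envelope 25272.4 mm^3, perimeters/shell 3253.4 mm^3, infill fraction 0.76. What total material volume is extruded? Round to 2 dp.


V_infill = (25272.4 - 3253.4) * 0.76 = 16734.44
V_total = 3253.4 + 16734.44 = 19987.84 mm^3


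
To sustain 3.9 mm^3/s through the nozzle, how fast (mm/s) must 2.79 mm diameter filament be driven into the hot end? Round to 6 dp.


A = pi*(2.79/2)^2 = 6.113618
v = 3.9 / 6.113618 = 0.63792 mm/s


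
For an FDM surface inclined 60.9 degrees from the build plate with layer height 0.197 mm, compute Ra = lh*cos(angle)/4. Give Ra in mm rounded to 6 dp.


Ra = 0.197 * cos(60.9) / 4 = 0.023952 mm


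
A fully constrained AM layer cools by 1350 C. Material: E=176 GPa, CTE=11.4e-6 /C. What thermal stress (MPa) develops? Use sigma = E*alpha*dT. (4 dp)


sigma = 176*1000 * 11.4e-6 * 1350 = 2708.64 MPa


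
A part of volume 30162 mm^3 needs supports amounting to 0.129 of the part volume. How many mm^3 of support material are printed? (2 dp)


V_support = 30162 * 0.129 = 3890.9 mm^3


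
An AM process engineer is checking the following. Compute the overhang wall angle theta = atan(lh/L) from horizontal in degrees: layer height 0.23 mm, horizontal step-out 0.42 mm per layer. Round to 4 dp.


angle = atan(0.23/0.42) = 28.706 degrees


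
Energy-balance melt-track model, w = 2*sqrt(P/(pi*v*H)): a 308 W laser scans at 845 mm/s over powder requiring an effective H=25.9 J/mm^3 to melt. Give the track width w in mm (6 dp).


w = 2*sqrt(308/(pi*845*25.9)) = 0.13386 mm


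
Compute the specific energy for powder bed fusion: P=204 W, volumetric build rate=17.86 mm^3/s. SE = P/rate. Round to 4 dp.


SE = 204 / 17.86 = 11.4222 J/mm^3


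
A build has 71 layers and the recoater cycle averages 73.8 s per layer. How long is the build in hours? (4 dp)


t = 71 * 73.8 / 3600 = 1.4555 hrs


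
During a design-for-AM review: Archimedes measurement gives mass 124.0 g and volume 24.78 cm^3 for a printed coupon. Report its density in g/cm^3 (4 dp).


rho = 124.0 / 24.78 = 5.004 g/cm^3


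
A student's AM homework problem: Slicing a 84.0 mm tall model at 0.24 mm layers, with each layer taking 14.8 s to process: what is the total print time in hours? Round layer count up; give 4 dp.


Layers = ceil(84.0/0.24) = 350
t = 350 * 14.8 / 3600 = 1.4389 hrs


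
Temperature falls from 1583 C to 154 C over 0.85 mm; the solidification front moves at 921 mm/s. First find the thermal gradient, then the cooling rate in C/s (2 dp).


G = (1583-154)/0.85 = 1681.17647059 C/mm
CR = 1681.17647059 * 921 = 1548363.53 C/s


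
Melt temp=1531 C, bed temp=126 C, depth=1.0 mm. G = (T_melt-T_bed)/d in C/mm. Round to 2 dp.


G = (1531-126)/1.0 = 1405.0 C/mm


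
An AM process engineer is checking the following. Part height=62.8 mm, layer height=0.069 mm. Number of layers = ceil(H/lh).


Layers = ceil(62.8/0.069) = 911


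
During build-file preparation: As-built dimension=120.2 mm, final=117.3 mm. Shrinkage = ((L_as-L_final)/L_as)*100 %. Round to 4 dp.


Shrinkage = ((120.2-117.3)/120.2)*100 = 2.4126 %


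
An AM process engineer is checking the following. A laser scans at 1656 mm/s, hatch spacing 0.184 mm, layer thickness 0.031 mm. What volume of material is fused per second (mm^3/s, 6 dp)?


Rate = 1656 * 0.184 * 0.031 = 9.445824 mm^3/s


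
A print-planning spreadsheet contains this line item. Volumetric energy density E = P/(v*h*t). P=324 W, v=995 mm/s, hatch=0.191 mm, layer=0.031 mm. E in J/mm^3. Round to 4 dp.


E = 324 / (995*0.191*0.031) = 54.9955 J/mm^3


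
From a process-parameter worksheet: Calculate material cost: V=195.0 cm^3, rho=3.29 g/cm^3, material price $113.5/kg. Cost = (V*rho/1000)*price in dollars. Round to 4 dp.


Mass = 195.0*3.29/1000 = 0.64155 kg
Cost = 0.64155 * 113.5 = 72.8159 $


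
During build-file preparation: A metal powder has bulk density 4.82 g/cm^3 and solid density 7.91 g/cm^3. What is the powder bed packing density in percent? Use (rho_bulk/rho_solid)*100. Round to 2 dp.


Packing = (4.82/7.91)*100 = 60.94 %


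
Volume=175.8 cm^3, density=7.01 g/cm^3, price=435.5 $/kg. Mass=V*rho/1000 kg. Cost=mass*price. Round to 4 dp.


Mass = 175.8*7.01/1000 = 1.232358 kg
Cost = 1.232358 * 435.5 = 536.6919 $


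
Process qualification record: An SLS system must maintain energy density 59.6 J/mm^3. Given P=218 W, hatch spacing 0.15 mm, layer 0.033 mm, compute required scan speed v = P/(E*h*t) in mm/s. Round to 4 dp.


v = 218 / (59.6*0.15*0.033) = 738.933 mm/s


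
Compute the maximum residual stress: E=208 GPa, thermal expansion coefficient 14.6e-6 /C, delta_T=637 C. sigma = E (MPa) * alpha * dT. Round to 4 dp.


sigma = 208*1000 * 14.6e-6 * 637 = 1934.4416 MPa


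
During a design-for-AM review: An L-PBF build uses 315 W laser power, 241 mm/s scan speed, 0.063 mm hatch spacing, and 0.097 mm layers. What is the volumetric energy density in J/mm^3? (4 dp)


E = 315 / (241*0.063*0.097) = 213.8854 J/mm^3


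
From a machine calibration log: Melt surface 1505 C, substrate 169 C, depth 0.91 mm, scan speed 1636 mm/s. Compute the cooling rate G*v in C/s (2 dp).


G = (1505-169)/0.91 = 1468.13186813 C/mm
CR = 1468.13186813 * 1636 = 2401863.74 C/s


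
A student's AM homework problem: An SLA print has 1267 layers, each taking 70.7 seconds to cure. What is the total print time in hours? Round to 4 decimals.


t = 1267 * 70.7 / 3600 = 24.8825 hrs


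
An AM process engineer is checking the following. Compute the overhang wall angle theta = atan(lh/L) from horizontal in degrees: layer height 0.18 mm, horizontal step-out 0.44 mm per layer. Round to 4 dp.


angle = atan(0.18/0.44) = 22.249 degrees


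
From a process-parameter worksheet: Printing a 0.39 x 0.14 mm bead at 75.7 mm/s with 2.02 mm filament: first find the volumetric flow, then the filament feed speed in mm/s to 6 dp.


Q = 0.39 * 0.14 * 75.7 = 4.13322 mm^3/s
A_fil = pi*(2.02/2)^2 = 3.20473867 mm^2
v_feed = 4.13322 / 3.20473867 = 1.289721 mm/s


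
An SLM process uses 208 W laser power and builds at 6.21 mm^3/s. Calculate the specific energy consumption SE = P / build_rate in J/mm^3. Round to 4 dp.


SE = 208 / 6.21 = 33.4944 J/mm^3


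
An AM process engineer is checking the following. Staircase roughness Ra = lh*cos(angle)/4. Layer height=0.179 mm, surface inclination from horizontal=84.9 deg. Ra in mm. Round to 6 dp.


Ra = 0.179 * cos(84.9) / 4 = 0.003978 mm


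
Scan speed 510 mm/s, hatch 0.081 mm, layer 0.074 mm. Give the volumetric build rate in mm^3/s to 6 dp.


Rate = 510 * 0.081 * 0.074 = 3.05694 mm^3/s


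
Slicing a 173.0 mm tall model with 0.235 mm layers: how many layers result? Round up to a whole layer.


Layers = ceil(173.0/0.235) = 737


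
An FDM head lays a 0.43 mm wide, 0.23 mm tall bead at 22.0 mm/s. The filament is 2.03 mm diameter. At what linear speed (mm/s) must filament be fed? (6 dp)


Q = 0.43 * 0.23 * 22.0 = 2.1758 mm^3/s
A_fil = pi*(2.03/2)^2 = 3.23654729 mm^2
v_feed = 2.1758 / 3.23654729 = 0.67226 mm/s


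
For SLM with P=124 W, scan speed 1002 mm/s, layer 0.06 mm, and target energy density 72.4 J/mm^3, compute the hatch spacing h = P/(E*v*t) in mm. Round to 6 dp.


h = 124 / (72.4*1002*0.06) = 0.028488 mm


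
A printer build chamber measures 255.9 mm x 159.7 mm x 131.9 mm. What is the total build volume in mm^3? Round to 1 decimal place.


V = 255.9 * 159.7 * 131.9 = 5390387.6 mm^3


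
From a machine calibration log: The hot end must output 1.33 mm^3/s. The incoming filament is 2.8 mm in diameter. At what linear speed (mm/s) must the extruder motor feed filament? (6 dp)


A = pi*(2.8/2)^2 = 6.157522
v = 1.33 / 6.157522 = 0.215996 mm/s


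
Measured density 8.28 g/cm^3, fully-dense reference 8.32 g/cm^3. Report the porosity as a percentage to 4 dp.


Porosity = (1-8.28/8.32)*100 = 0.4808 %


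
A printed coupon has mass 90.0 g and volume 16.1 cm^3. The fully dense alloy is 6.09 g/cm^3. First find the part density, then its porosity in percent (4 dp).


rho_part = 90.0 / 16.1 = 5.59006211 g/cm^3
Porosity = (1 - 5.59006211/6.09)*100 = 8.2092 %


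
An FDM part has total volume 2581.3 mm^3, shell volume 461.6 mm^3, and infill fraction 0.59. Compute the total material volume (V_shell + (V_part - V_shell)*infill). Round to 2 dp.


V_infill = (2581.3 - 461.6) * 0.59 = 1250.62
V_total = 461.6 + 1250.62 = 1712.22 mm^3


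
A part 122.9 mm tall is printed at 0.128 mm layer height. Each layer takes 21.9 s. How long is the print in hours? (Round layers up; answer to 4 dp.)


Layers = ceil(122.9/0.128) = 961
t = 961 * 21.9 / 3600 = 5.8461 hrs


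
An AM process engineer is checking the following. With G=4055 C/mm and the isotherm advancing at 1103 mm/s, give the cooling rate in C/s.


CR = 4055 * 1103 = 4472665 C/s


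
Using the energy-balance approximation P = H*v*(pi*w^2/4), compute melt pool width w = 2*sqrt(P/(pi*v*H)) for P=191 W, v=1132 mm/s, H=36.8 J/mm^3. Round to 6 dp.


w = 2*sqrt(191/(pi*1132*36.8)) = 0.076405 mm


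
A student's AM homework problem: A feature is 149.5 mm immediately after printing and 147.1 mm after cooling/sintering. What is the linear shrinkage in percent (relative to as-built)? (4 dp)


Shrinkage = ((149.5-147.1)/149.5)*100 = 1.6054 %


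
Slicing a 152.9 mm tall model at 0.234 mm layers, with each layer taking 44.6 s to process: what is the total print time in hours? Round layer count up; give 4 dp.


Layers = ceil(152.9/0.234) = 654
t = 654 * 44.6 / 3600 = 8.1023 hrs


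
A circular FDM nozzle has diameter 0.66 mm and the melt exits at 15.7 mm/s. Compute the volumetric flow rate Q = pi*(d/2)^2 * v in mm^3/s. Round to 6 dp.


A = pi*(0.66/2)^2 = 0.34211944 mm^2
Q = 0.34211944 * 15.7 = 5.371275 mm^3/s


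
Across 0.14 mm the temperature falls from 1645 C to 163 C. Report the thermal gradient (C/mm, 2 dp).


G = (1645-163)/0.14 = 10585.71 C/mm


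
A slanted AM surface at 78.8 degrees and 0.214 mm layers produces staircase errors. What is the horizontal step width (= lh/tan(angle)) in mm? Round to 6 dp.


step = 0.214 / tan(78.8) = 0.042373 mm


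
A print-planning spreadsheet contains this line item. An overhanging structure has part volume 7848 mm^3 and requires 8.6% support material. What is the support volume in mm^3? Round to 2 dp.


V_support = 7848 * 0.086 = 674.93 mm^3


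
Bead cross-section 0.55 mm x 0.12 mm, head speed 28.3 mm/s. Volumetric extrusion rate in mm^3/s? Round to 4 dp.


Rate = 0.55 * 0.12 * 28.3 = 1.8678 mm^3/s


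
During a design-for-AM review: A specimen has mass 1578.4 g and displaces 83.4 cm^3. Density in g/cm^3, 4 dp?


rho = 1578.4 / 83.4 = 18.9257 g/cm^3


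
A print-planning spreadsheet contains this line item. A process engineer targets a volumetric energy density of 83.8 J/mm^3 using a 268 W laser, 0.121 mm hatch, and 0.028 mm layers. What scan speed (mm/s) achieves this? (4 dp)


v = 268 / (83.8*0.121*0.028) = 943.9465 mm/s


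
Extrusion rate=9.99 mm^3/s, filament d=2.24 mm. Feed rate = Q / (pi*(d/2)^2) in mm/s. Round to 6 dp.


A = pi*(2.24/2)^2 = 3.940814
v = 9.99 / 3.940814 = 2.535009 mm/s


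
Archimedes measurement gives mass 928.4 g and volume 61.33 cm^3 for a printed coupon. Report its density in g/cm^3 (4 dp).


rho = 928.4 / 61.33 = 15.1378 g/cm^3


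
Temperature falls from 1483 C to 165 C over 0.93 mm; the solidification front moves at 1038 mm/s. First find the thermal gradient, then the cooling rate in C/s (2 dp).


G = (1483-165)/0.93 = 1417.20430108 C/mm
CR = 1417.20430108 * 1038 = 1471058.06 C/s


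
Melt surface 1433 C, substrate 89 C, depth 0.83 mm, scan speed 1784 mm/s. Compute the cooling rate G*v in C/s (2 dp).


G = (1433-89)/0.83 = 1619.27710843 C/mm
CR = 1619.27710843 * 1784 = 2888790.36 C/s


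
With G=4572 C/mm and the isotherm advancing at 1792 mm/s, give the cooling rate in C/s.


CR = 4572 * 1792 = 8193024 C/s


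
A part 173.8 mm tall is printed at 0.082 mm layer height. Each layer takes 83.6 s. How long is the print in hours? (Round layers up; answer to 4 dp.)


Layers = ceil(173.8/0.082) = 2120
t = 2120 * 83.6 / 3600 = 49.2311 hrs


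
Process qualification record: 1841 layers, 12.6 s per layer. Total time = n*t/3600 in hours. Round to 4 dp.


t = 1841 * 12.6 / 3600 = 6.4435 hrs


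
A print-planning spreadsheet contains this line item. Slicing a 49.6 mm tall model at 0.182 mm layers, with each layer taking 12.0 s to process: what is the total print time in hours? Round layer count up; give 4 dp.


Layers = ceil(49.6/0.182) = 273
t = 273 * 12.0 / 3600 = 0.91 hrs


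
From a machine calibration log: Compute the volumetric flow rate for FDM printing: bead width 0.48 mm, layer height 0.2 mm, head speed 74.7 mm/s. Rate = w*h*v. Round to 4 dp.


Rate = 0.48 * 0.2 * 74.7 = 7.1712 mm^3/s


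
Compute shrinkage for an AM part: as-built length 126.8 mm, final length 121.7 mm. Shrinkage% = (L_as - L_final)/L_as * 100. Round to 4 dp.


Shrinkage = ((126.8-121.7)/126.8)*100 = 4.0221 %


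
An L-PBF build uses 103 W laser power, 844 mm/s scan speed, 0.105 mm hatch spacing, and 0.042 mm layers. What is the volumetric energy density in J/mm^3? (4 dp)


E = 103 / (844*0.105*0.042) = 27.673 J/mm^3


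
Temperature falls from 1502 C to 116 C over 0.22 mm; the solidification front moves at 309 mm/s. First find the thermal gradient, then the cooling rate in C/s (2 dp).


G = (1502-116)/0.22 = 6300.0 C/mm
CR = 6300.0 * 309 = 1946700.0 C/s


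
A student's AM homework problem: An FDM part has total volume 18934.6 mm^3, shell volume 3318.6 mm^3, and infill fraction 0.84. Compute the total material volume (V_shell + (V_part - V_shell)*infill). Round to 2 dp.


V_infill = (18934.6 - 3318.6) * 0.84 = 13117.44
V_total = 3318.6 + 13117.44 = 16436.04 mm^3


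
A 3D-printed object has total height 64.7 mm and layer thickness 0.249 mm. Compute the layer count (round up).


Layers = ceil(64.7/0.249) = 260


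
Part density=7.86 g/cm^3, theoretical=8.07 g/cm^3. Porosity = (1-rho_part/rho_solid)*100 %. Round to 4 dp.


Porosity = (1-7.86/8.07)*100 = 2.6022 %


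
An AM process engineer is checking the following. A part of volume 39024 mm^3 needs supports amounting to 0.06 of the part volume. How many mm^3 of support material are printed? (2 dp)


V_support = 39024 * 0.06 = 2341.44 mm^3


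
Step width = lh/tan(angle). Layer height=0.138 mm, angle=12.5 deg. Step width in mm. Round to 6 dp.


step = 0.138 / tan(12.5) = 0.622478 mm


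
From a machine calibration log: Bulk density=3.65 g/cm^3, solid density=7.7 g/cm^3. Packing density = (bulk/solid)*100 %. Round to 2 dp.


Packing = (3.65/7.7)*100 = 47.4 %
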